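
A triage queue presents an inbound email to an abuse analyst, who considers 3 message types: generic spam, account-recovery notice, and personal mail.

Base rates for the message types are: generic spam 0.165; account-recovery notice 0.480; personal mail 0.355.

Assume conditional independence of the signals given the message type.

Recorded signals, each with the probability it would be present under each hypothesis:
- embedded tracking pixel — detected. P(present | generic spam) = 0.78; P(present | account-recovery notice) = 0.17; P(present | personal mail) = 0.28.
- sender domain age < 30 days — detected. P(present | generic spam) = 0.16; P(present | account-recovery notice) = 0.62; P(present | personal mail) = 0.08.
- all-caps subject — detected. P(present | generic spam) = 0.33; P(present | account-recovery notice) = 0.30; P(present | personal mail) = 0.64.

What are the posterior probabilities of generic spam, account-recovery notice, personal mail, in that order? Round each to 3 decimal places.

Multiply each prior by the joint likelihood of the signal pattern:
  generic spam: 0.165 × 0.78 × 0.16 × 0.33 = 0.0067954
  account-recovery notice: 0.480 × 0.17 × 0.62 × 0.30 = 0.015178
  personal mail: 0.355 × 0.28 × 0.08 × 0.64 = 0.0050893
Normalizing constant Z = 0.0067954 + 0.015178 + 0.0050893 = 0.027062.
P(generic spam | evidence) = 0.0067954 / 0.027062 ≈ 0.251
P(account-recovery notice | evidence) = 0.015178 / 0.027062 ≈ 0.561
P(personal mail | evidence) = 0.0050893 / 0.027062 ≈ 0.188

0.251, 0.561, 0.188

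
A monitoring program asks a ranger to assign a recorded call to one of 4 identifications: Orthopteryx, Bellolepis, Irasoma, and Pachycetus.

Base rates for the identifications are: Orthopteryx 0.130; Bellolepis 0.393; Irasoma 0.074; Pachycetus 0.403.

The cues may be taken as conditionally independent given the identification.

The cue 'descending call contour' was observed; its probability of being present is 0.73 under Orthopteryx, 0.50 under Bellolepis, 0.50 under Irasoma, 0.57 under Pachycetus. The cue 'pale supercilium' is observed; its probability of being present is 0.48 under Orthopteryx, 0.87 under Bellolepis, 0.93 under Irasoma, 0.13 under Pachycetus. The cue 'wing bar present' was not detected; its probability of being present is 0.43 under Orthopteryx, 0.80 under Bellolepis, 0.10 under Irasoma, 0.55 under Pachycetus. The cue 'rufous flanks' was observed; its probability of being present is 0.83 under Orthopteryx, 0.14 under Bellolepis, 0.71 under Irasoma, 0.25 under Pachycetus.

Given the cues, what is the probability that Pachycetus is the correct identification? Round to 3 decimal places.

0.065

By Bayes' rule with conditional independence, the unnormalized weight for each hypothesis is prior × ∏ likelihoods (using 1 − P(present | H) for each absent cue):
  Orthopteryx: 0.130 × 0.73 × 0.48 × (1 − 0.43) × 0.83 = 0.021551
  Bellolepis: 0.393 × 0.50 × 0.87 × (1 − 0.80) × 0.14 = 0.0047867
  Irasoma: 0.074 × 0.50 × 0.93 × (1 − 0.10) × 0.71 = 0.021988
  Pachycetus: 0.403 × 0.57 × 0.13 × (1 − 0.55) × 0.25 = 0.0033595
The unnormalized weights sum to 0.051685.
P(Pachycetus | evidence) = 0.0033595 / 0.051685 ≈ 0.065.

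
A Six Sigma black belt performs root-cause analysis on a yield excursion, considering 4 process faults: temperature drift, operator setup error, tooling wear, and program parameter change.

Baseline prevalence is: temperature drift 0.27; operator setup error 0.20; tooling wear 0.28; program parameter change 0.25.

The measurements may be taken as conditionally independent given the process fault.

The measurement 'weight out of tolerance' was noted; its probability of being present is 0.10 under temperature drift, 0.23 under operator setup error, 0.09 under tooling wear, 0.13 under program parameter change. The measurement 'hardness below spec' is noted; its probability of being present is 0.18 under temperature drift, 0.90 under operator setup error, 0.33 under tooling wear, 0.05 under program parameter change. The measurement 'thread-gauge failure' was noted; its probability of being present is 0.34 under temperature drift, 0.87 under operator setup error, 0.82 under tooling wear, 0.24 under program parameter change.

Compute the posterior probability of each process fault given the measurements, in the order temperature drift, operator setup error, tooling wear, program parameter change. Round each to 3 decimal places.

For each hypothesis, the unnormalized posterior weight is prior × product of the measurement likelihoods:
  temperature drift: 0.27 × 0.10 × 0.18 × 0.34 = 0.0016524
  operator setup error: 0.20 × 0.23 × 0.90 × 0.87 = 0.036018
  tooling wear: 0.28 × 0.09 × 0.33 × 0.82 = 0.0068191
  program parameter change: 0.25 × 0.13 × 0.05 × 0.24 = 0.00039
Marginal likelihood of the evidence = 0.04488.
P(temperature drift | evidence) = 0.0016524 / 0.04488 ≈ 0.037
P(operator setup error | evidence) = 0.036018 / 0.04488 ≈ 0.803
P(tooling wear | evidence) = 0.0068191 / 0.04488 ≈ 0.152
P(program parameter change | evidence) = 0.00039 / 0.04488 ≈ 0.009

0.037, 0.803, 0.152, 0.009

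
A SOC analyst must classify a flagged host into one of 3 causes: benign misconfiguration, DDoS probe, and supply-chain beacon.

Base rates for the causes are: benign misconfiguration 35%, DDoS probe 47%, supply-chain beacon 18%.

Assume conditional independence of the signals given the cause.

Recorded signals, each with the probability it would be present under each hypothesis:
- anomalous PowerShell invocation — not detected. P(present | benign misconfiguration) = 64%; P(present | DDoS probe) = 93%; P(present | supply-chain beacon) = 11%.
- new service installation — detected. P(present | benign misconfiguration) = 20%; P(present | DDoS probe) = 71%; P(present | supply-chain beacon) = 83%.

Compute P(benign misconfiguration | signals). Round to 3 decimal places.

Multiply each prior by the joint likelihood of the signal pattern (using 1 − P(present | H) for each absent signal):
  benign misconfiguration: 0.35 × (1 − 0.64) × 0.20 = 0.0252
  DDoS probe: 0.47 × (1 − 0.93) × 0.71 = 0.023359
  supply-chain beacon: 0.18 × (1 − 0.11) × 0.83 = 0.13297
The unnormalized weights sum to 0.18152.
P(benign misconfiguration | evidence) = 0.0252 / 0.18152 ≈ 0.139.

0.139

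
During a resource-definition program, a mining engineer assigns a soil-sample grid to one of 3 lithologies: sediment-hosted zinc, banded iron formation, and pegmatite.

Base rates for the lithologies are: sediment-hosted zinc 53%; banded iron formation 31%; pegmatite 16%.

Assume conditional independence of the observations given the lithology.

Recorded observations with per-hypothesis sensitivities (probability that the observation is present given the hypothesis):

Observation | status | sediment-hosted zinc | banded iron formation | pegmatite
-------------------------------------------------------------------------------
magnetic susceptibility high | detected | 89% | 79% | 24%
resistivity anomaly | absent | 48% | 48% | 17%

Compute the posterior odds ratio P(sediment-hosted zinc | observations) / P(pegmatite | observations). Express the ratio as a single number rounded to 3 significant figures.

7.70

Posterior odds equal prior odds times the likelihood ratio; only the two competing hypotheses matter (using 1 − P(present | H) for each absent observation).
  sediment-hosted zinc: 0.53 × 0.89 × (1 − 0.48) = 0.24528
  pegmatite: 0.16 × 0.24 × (1 − 0.17) = 0.031872
Odds(sediment-hosted zinc : pegmatite) = 0.24528 / 0.031872 ≈ 7.70.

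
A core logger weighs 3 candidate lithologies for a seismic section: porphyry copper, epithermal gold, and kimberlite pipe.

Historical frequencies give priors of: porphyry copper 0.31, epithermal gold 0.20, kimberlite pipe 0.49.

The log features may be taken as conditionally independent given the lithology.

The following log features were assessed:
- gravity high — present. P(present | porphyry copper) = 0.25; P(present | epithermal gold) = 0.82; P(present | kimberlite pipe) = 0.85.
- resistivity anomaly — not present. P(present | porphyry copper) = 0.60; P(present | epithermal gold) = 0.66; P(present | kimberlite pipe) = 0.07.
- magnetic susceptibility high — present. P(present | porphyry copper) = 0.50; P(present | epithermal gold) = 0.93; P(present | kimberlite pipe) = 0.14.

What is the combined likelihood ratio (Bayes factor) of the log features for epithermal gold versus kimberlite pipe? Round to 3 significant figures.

2.34

Take the product of per-log feature likelihoods under each hypothesis (using 1 − P(present | H) for each absent log feature), then divide.
  epithermal gold: 0.82 × (1 − 0.66) × 0.93 = 0.25928
  kimberlite pipe: 0.85 × (1 − 0.07) × 0.14 = 0.11067
Bayes factor = 0.25928 / 0.11067 ≈ 2.34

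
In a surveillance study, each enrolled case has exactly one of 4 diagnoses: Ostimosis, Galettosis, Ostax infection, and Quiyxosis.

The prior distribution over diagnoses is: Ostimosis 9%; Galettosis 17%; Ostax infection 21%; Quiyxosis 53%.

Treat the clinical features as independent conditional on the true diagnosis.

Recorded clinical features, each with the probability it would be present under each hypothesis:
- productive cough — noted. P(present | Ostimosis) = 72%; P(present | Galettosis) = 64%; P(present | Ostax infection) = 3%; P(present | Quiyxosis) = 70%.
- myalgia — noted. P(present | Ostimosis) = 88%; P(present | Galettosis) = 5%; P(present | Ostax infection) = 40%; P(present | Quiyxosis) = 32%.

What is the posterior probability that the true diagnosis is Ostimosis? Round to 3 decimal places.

For each hypothesis, the unnormalized posterior weight is prior × product of the clinical feature likelihoods:
  Ostimosis: 0.09 × 0.72 × 0.88 = 0.057024
  Galettosis: 0.17 × 0.64 × 0.05 = 0.00544
  Ostax infection: 0.21 × 0.03 × 0.40 = 0.00252
  Quiyxosis: 0.53 × 0.70 × 0.32 = 0.11872
Normalizing constant Z = 0.057024 + 0.00544 + 0.00252 + 0.11872 = 0.1837.
P(Ostimosis | evidence) = 0.057024 / 0.1837 ≈ 0.310.

0.310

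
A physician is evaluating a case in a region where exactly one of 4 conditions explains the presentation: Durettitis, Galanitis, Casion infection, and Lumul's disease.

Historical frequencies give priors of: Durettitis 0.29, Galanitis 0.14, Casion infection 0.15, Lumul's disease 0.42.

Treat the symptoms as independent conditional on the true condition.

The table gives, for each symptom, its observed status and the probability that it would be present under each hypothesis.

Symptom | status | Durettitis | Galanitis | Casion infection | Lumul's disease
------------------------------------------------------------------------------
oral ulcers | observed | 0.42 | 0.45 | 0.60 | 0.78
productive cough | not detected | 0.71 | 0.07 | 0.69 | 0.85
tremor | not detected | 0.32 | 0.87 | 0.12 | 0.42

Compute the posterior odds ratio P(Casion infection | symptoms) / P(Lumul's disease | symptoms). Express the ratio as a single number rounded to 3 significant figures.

Posterior odds equal prior odds times the likelihood ratio; only the two competing hypotheses matter (using 1 − P(present | H) for each absent symptom).
  Casion infection: 0.15 × 0.60 × (1 − 0.69) × (1 − 0.12) = 0.024552
  Lumul's disease: 0.42 × 0.78 × (1 − 0.85) × (1 − 0.42) = 0.028501
Odds(Casion infection : Lumul's disease) = 0.024552 / 0.028501 ≈ 0.861.

0.861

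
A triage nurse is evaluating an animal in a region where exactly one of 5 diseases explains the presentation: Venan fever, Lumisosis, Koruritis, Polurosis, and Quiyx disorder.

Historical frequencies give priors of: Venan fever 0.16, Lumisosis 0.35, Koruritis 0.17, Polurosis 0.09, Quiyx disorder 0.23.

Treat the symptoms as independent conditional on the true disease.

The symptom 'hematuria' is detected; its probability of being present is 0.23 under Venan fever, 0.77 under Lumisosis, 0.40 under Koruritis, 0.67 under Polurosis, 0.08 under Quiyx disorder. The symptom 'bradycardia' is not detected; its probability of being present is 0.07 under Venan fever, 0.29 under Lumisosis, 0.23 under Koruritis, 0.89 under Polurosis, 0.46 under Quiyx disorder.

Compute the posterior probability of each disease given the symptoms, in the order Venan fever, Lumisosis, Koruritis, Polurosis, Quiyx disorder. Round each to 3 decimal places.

For each hypothesis, the unnormalized posterior weight is prior × product of the symptom likelihoods (using 1 − P(present | H) for each absent symptom):
  Venan fever: 0.16 × 0.23 × (1 − 0.07) = 0.034224
  Lumisosis: 0.35 × 0.77 × (1 − 0.29) = 0.19134
  Koruritis: 0.17 × 0.40 × (1 − 0.23) = 0.05236
  Polurosis: 0.09 × 0.67 × (1 − 0.89) = 0.006633
  Quiyx disorder: 0.23 × 0.08 × (1 − 0.46) = 0.009936
Marginal likelihood of the evidence = 0.2945.
P(Venan fever | evidence) = 0.034224 / 0.2945 ≈ 0.116
P(Lumisosis | evidence) = 0.19134 / 0.2945 ≈ 0.650
P(Koruritis | evidence) = 0.05236 / 0.2945 ≈ 0.178
P(Polurosis | evidence) = 0.006633 / 0.2945 ≈ 0.023
P(Quiyx disorder | evidence) = 0.009936 / 0.2945 ≈ 0.034

0.116, 0.650, 0.178, 0.023, 0.034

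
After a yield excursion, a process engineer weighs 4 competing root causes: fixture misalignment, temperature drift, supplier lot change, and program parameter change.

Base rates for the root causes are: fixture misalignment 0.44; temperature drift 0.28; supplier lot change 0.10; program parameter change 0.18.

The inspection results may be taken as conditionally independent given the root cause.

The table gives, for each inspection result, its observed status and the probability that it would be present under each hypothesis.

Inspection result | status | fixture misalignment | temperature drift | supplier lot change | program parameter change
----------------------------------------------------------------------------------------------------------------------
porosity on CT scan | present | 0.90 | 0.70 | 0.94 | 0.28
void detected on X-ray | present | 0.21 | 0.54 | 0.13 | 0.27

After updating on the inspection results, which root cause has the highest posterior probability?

temperature drift

Multiply each prior by the joint likelihood of the inspection result pattern:
  fixture misalignment: 0.44 × 0.90 × 0.21 = 0.08316
  temperature drift: 0.28 × 0.70 × 0.54 = 0.10584
  supplier lot change: 0.10 × 0.94 × 0.13 = 0.01222
  program parameter change: 0.18 × 0.28 × 0.27 = 0.013608
The unnormalized weights sum to 0.21483.
P(fixture misalignment | evidence) ≈ 0.08316 / 0.21483 ≈ 0.387
P(temperature drift | evidence) ≈ 0.10584 / 0.21483 ≈ 0.493
P(supplier lot change | evidence) ≈ 0.01222 / 0.21483 ≈ 0.057
P(program parameter change | evidence) ≈ 0.013608 / 0.21483 ≈ 0.063
The largest is 0.493, so temperature drift is most probable.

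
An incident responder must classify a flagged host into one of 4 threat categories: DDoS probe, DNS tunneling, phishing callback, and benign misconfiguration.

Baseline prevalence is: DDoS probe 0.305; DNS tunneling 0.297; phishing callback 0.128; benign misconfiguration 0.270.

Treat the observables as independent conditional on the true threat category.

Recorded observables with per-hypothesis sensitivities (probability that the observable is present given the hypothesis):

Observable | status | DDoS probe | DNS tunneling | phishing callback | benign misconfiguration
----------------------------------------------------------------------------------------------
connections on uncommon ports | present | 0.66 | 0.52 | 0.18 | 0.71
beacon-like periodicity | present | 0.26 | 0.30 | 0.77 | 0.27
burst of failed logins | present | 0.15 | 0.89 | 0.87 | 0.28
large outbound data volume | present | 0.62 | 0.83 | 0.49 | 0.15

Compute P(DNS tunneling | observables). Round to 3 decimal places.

For each hypothesis, the unnormalized posterior weight is prior × product of the observable likelihoods:
  DDoS probe: 0.305 × 0.66 × 0.26 × 0.15 × 0.62 = 0.0048674
  DNS tunneling: 0.297 × 0.52 × 0.30 × 0.89 × 0.83 = 0.034225
  phishing callback: 0.128 × 0.18 × 0.77 × 0.87 × 0.49 = 0.0075629
  benign misconfiguration: 0.270 × 0.71 × 0.27 × 0.28 × 0.15 = 0.0021739
The unnormalized weights sum to 0.04883.
P(DNS tunneling | evidence) = 0.034225 / 0.04883 ≈ 0.701.

0.701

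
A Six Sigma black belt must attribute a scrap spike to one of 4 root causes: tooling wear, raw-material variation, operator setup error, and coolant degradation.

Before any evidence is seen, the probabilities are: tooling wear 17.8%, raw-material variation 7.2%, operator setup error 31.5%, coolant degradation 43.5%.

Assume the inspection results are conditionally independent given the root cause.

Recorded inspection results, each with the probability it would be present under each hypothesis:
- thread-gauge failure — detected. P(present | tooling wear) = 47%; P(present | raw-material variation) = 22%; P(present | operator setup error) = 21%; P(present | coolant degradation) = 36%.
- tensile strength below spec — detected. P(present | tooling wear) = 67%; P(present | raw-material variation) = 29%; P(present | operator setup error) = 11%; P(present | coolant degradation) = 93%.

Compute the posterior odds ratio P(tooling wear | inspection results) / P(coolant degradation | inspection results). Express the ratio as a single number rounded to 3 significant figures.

0.385

Posterior odds equal prior odds times the likelihood ratio; only the two competing hypotheses matter.
  tooling wear: 0.178 × 0.47 × 0.67 = 0.056052
  coolant degradation: 0.435 × 0.36 × 0.93 = 0.14564
Posterior odds = 0.056052 / 0.14564 ≈ 0.385.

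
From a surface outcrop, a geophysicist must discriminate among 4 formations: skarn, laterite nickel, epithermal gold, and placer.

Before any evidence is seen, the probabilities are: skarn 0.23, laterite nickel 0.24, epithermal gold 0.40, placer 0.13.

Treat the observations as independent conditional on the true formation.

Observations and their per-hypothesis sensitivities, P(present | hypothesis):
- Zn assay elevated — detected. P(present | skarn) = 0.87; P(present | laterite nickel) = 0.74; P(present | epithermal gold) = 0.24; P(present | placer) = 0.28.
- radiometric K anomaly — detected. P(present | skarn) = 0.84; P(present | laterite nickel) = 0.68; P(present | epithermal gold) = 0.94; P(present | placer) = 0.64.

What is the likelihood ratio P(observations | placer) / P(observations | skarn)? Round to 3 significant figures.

Take the product of per-observation likelihoods under each hypothesis, then divide.
  placer: 0.28 × 0.64 = 0.1792
  skarn: 0.87 × 0.84 = 0.7308
Bayes factor = 0.1792 / 0.7308 ≈ 0.245

0.245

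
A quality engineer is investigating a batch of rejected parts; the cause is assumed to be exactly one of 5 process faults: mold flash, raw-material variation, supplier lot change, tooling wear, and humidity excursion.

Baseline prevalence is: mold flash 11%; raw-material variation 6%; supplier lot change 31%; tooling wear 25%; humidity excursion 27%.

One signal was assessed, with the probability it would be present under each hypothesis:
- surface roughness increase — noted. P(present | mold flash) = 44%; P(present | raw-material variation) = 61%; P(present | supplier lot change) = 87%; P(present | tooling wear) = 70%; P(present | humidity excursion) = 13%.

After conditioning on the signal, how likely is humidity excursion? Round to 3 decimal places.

Multiply each prior by the likelihood of the signal:
  mold flash: 0.11 × 0.44 = 0.0484
  raw-material variation: 0.06 × 0.61 = 0.0366
  supplier lot change: 0.31 × 0.87 = 0.2697
  tooling wear: 0.25 × 0.70 = 0.175
  humidity excursion: 0.27 × 0.13 = 0.0351
Marginal likelihood of the evidence = 0.5648.
P(humidity excursion | evidence) = 0.0351 / 0.5648 ≈ 0.062.

0.062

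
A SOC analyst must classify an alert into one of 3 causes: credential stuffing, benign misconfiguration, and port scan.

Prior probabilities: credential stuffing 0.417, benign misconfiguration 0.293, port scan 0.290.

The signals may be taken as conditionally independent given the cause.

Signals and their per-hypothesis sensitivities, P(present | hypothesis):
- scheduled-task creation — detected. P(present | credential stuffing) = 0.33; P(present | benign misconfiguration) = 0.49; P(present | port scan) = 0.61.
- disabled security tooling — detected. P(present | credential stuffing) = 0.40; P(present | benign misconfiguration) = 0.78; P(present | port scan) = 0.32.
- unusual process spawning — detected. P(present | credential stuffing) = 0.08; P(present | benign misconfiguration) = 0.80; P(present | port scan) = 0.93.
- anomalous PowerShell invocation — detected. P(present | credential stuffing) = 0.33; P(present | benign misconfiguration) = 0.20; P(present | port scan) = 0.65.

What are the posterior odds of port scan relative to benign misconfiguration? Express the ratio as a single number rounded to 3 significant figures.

1.91

Unnormalized posterior weight (prior times the signal likelihoods) for each of the two hypotheses:
  port scan: 0.290 × 0.61 × 0.32 × 0.93 × 0.65 = 0.03422
  benign misconfiguration: 0.293 × 0.49 × 0.78 × 0.80 × 0.20 = 0.017918
Posterior odds = 0.03422 / 0.017918 ≈ 1.91.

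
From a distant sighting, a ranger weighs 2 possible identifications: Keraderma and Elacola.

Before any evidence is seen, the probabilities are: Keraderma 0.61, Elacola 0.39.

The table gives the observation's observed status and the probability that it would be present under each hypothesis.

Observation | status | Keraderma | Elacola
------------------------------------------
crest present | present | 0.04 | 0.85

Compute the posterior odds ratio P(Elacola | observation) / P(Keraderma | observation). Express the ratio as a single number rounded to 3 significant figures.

Posterior odds equal prior odds times the likelihood ratio; only the two competing hypotheses matter.
  Elacola: 0.39 × 0.85 = 0.3315
  Keraderma: 0.61 × 0.04 = 0.0244
Posterior odds = 0.3315 / 0.0244 ≈ 13.6.

13.6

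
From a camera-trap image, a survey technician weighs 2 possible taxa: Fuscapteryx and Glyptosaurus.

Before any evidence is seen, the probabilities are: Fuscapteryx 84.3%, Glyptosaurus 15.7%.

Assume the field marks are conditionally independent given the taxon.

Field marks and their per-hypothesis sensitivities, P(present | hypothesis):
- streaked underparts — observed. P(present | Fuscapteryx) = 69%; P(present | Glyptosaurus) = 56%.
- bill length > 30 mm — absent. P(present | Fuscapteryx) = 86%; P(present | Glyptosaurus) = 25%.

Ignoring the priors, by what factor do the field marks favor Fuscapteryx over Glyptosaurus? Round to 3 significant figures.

0.230

Take the product of per-field mark likelihoods under each hypothesis (using 1 − P(present | H) for each absent field mark), then divide.
  Fuscapteryx: 0.69 × (1 − 0.86) = 0.0966
  Glyptosaurus: 0.56 × (1 − 0.25) = 0.42
Bayes factor = 0.0966 / 0.42 ≈ 0.230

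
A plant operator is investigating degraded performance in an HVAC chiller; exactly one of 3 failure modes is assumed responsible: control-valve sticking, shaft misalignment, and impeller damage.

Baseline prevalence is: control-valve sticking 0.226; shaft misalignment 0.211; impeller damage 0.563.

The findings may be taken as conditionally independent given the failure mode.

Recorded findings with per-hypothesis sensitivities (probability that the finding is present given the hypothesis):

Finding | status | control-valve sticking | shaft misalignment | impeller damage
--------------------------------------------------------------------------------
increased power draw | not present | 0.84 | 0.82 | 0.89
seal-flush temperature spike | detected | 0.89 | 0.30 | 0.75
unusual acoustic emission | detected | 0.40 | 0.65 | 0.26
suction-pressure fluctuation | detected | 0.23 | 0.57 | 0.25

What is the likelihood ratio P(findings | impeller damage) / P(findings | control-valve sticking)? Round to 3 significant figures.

Take the product of per-finding likelihoods under each hypothesis (using 1 − P(present | H) for each absent finding), then divide.
  impeller damage: (1 − 0.89) × 0.75 × 0.26 × 0.25 = 0.0053625
  control-valve sticking: (1 − 0.84) × 0.89 × 0.40 × 0.23 = 0.013101
Bayes factor = 0.0053625 / 0.013101 ≈ 0.409

0.409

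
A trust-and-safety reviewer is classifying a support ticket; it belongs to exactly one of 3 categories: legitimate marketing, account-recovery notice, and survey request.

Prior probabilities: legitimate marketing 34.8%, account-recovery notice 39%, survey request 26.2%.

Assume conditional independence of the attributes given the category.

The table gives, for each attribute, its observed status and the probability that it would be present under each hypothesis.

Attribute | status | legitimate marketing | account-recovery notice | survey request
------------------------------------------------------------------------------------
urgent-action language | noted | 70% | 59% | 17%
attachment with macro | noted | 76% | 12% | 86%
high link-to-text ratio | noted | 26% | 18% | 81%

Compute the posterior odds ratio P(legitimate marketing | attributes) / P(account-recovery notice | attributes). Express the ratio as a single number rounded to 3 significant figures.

Posterior odds equal prior odds times the likelihood ratio; only the two competing hypotheses matter.
  legitimate marketing: 0.348 × 0.70 × 0.76 × 0.26 = 0.048135
  account-recovery notice: 0.390 × 0.59 × 0.12 × 0.18 = 0.0049702
Posterior odds = 0.048135 / 0.0049702 ≈ 9.68.

9.68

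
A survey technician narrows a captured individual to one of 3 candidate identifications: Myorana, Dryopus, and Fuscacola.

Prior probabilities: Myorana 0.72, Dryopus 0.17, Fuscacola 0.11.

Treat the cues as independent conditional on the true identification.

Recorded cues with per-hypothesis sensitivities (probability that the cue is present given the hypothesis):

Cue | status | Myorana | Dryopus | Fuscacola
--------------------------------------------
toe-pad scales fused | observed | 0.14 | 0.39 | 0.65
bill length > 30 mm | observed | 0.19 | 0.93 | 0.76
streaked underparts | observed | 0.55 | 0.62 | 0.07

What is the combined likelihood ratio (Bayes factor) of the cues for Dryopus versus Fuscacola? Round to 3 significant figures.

Take the product of per-cue likelihoods under each hypothesis, then divide.
  Dryopus: 0.39 × 0.93 × 0.62 = 0.22487
  Fuscacola: 0.65 × 0.76 × 0.07 = 0.03458
Bayes factor = 0.22487 / 0.03458 ≈ 6.50

6.50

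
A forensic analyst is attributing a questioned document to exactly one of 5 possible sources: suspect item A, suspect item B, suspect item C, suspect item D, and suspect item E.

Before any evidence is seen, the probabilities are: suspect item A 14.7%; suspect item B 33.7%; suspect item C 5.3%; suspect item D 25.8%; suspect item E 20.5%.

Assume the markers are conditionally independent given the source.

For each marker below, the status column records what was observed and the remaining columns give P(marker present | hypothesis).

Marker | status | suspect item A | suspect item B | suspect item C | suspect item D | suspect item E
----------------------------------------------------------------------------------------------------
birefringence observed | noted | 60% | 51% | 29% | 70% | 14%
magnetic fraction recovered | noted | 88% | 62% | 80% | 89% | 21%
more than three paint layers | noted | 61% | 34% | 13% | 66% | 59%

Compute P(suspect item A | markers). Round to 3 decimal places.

0.243

For each hypothesis, the unnormalized posterior weight is prior × product of the marker likelihoods:
  suspect item A: 0.147 × 0.60 × 0.88 × 0.61 = 0.047346
  suspect item B: 0.337 × 0.51 × 0.62 × 0.34 = 0.03623
  suspect item C: 0.053 × 0.29 × 0.80 × 0.13 = 0.0015985
  suspect item D: 0.258 × 0.70 × 0.89 × 0.66 = 0.10608
  suspect item E: 0.205 × 0.14 × 0.21 × 0.59 = 0.0035559
Marginal likelihood of the evidence = 0.19481.
P(suspect item A | evidence) = 0.047346 / 0.19481 ≈ 0.243.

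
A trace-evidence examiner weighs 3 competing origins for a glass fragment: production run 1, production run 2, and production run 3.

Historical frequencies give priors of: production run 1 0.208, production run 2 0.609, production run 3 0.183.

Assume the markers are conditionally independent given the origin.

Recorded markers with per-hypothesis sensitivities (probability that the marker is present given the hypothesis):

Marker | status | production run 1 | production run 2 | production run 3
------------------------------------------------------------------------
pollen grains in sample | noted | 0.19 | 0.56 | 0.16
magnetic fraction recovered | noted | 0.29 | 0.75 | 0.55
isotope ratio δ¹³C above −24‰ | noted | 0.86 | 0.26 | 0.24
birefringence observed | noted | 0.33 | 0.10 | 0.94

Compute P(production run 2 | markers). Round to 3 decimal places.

0.491

Multiply each prior by the joint likelihood of the marker pattern:
  production run 1: 0.208 × 0.19 × 0.29 × 0.86 × 0.33 = 0.0032526
  production run 2: 0.609 × 0.56 × 0.75 × 0.26 × 0.10 = 0.0066503
  production run 3: 0.183 × 0.16 × 0.55 × 0.24 × 0.94 = 0.0036331
The unnormalized weights sum to 0.013536.
P(production run 2 | evidence) = 0.0066503 / 0.013536 ≈ 0.491.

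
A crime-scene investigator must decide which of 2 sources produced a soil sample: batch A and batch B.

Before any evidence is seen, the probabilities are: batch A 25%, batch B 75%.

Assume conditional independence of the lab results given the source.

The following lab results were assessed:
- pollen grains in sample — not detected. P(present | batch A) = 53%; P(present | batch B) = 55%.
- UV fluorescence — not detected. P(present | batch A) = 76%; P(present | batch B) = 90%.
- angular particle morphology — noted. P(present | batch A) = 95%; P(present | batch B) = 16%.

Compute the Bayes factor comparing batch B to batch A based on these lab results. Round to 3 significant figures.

Take the product of per-lab result likelihoods under each hypothesis (using 1 − P(present | H) for each absent lab result), then divide.
  batch B: (1 − 0.55) × (1 − 0.90) × 0.16 = 0.0072
  batch A: (1 − 0.53) × (1 − 0.76) × 0.95 = 0.10716
Bayes factor = 0.0072 / 0.10716 ≈ 0.0672

0.0672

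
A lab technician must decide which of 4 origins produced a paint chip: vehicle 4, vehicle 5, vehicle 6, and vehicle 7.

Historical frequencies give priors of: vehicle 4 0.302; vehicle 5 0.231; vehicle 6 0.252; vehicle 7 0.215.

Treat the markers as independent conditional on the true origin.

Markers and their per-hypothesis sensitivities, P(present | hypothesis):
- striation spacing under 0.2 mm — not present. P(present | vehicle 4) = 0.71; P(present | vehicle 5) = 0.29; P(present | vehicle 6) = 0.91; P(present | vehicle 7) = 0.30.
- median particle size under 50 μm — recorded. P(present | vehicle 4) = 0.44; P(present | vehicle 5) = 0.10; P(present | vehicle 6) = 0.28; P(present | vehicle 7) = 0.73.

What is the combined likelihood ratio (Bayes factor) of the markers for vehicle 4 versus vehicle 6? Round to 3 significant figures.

5.06

The Bayes factor is the ratio of the joint likelihoods of the marker pattern under the two hypotheses (using 1 − P(present | H) for each absent marker).
  vehicle 4: (1 − 0.71) × 0.44 = 0.1276
  vehicle 6: (1 − 0.91) × 0.28 = 0.0252
Bayes factor = 0.1276 / 0.0252 ≈ 5.06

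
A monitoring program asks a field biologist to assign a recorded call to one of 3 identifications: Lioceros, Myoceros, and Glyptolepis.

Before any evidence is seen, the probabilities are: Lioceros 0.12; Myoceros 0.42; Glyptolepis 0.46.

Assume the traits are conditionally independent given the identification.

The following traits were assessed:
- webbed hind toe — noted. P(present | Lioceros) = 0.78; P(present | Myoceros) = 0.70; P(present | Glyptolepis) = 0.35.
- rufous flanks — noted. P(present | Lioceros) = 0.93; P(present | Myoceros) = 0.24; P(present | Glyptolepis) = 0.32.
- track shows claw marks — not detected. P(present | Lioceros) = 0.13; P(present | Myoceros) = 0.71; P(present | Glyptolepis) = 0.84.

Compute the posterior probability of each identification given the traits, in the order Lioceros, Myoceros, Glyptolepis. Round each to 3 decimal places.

Multiply each prior by the joint likelihood of the trait pattern (using 1 − P(present | H) for each absent trait):
  Lioceros: 0.12 × 0.78 × 0.93 × (1 − 0.13) = 0.075732
  Myoceros: 0.42 × 0.70 × 0.24 × (1 − 0.71) = 0.020462
  Glyptolepis: 0.46 × 0.35 × 0.32 × (1 − 0.84) = 0.0082432
Normalizing constant Z = 0.075732 + 0.020462 + 0.0082432 = 0.10444.
P(Lioceros | evidence) = 0.075732 / 0.10444 ≈ 0.725
P(Myoceros | evidence) = 0.020462 / 0.10444 ≈ 0.196
P(Glyptolepis | evidence) = 0.0082432 / 0.10444 ≈ 0.079

0.725, 0.196, 0.079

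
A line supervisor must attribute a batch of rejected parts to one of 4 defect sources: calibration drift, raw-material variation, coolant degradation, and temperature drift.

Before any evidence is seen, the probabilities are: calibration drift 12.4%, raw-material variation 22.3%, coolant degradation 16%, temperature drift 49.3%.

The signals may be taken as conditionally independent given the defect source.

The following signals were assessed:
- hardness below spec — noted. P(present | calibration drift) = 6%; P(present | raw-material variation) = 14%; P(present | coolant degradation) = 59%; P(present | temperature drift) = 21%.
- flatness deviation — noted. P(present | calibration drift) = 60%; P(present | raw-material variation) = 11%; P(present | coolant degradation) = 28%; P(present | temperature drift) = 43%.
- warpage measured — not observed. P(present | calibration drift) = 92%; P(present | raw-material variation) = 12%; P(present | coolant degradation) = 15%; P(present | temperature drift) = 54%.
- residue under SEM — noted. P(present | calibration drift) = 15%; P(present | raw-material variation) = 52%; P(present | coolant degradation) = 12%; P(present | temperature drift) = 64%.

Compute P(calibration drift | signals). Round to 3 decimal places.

0.003

By Bayes' rule with conditional independence, the unnormalized weight for each hypothesis is prior × ∏ likelihoods (using 1 − P(present | H) for each absent signal):
  calibration drift: 0.124 × 0.06 × 0.60 × (1 − 0.92) × 0.15 = 5.3568e-05
  raw-material variation: 0.223 × 0.14 × 0.11 × (1 − 0.12) × 0.52 = 0.0015715
  coolant degradation: 0.160 × 0.59 × 0.28 × (1 − 0.15) × 0.12 = 0.0026961
  temperature drift: 0.493 × 0.21 × 0.43 × (1 − 0.54) × 0.64 = 0.013106
The unnormalized weights sum to 0.017427.
P(calibration drift | evidence) = 5.3568e-05 / 0.017427 ≈ 0.003.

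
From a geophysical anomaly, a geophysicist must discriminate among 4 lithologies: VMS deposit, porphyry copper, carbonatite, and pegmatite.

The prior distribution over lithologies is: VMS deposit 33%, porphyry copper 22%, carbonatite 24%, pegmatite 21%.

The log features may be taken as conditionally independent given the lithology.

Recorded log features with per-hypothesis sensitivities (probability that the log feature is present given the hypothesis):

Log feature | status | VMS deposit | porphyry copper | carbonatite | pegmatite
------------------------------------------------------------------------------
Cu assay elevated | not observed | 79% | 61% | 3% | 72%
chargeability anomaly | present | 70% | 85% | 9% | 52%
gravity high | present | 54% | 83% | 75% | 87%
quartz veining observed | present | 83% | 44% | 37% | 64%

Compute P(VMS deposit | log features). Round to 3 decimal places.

0.305

By Bayes' rule with conditional independence, the unnormalized weight for each hypothesis is prior × ∏ likelihoods (using 1 − P(present | H) for each absent log feature):
  VMS deposit: 0.33 × (1 − 0.79) × 0.70 × 0.54 × 0.83 = 0.021742
  porphyry copper: 0.22 × (1 − 0.61) × 0.85 × 0.83 × 0.44 = 0.026634
  carbonatite: 0.24 × (1 − 0.03) × 0.09 × 0.75 × 0.37 = 0.0058142
  pegmatite: 0.21 × (1 − 0.72) × 0.52 × 0.87 × 0.64 = 0.017025
The unnormalized weights sum to 0.071215.
P(VMS deposit | evidence) = 0.021742 / 0.071215 ≈ 0.305.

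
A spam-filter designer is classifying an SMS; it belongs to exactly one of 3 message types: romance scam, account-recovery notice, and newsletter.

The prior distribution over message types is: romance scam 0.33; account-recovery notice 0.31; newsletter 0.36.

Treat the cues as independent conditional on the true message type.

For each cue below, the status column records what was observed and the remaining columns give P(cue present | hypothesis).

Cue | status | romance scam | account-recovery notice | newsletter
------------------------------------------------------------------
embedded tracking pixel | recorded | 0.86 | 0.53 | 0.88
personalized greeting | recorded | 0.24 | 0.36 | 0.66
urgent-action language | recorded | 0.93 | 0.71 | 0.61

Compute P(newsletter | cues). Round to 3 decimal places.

Multiply each prior by the joint likelihood of the cue pattern:
  romance scam: 0.33 × 0.86 × 0.24 × 0.93 = 0.063344
  account-recovery notice: 0.31 × 0.53 × 0.36 × 0.71 = 0.041995
  newsletter: 0.36 × 0.88 × 0.66 × 0.61 = 0.12754
Normalizing constant Z = 0.063344 + 0.041995 + 0.12754 = 0.23288.
P(newsletter | evidence) = 0.12754 / 0.23288 ≈ 0.548.

0.548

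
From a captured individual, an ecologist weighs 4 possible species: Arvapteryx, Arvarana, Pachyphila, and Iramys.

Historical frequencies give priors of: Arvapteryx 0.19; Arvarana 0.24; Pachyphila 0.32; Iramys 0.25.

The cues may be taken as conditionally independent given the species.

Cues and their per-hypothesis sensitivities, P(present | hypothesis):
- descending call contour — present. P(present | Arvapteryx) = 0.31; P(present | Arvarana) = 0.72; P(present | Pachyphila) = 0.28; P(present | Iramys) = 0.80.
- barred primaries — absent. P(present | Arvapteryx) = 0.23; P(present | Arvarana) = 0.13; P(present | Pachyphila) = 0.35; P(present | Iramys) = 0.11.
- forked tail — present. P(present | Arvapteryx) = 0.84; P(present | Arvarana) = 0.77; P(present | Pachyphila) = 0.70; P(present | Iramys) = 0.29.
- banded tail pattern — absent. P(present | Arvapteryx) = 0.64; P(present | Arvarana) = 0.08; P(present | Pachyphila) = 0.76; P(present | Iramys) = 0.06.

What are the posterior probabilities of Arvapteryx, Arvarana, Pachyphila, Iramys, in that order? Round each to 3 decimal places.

0.077, 0.597, 0.055, 0.272

By Bayes' rule with conditional independence, the unnormalized weight for each hypothesis is prior × ∏ likelihoods (using 1 − P(present | H) for each absent cue):
  Arvapteryx: 0.19 × 0.31 × (1 − 0.23) × 0.84 × (1 − 0.64) = 0.013715
  Arvarana: 0.24 × 0.72 × (1 − 0.13) × 0.77 × (1 − 0.08) = 0.1065
  Pachyphila: 0.32 × 0.28 × (1 − 0.35) × 0.70 × (1 − 0.76) = 0.0097843
  Iramys: 0.25 × 0.80 × (1 − 0.11) × 0.29 × (1 − 0.06) = 0.048523
Normalizing constant Z = 0.013715 + 0.1065 + 0.0097843 + 0.048523 = 0.17852.
P(Arvapteryx | evidence) = 0.013715 / 0.17852 ≈ 0.077
P(Arvarana | evidence) = 0.1065 / 0.17852 ≈ 0.597
P(Pachyphila | evidence) = 0.0097843 / 0.17852 ≈ 0.055
P(Iramys | evidence) = 0.048523 / 0.17852 ≈ 0.272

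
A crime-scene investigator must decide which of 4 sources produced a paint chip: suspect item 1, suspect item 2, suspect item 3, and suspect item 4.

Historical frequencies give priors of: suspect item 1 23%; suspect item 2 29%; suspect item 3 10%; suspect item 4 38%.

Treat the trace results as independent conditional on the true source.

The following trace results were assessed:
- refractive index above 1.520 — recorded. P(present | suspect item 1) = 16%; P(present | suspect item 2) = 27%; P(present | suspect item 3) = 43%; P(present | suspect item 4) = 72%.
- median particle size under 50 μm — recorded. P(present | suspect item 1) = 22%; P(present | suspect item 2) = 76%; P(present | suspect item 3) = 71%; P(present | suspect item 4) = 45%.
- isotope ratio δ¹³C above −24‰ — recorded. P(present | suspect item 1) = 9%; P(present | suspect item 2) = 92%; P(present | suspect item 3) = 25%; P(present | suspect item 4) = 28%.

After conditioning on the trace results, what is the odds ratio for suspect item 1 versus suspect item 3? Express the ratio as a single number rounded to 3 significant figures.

0.0955

The normalizing constant cancels in an odds ratio, so compute prior × likelihood for the two hypotheses only:
  suspect item 1: 0.23 × 0.16 × 0.22 × 0.09 = 0.00072864
  suspect item 3: 0.10 × 0.43 × 0.71 × 0.25 = 0.0076325
Odds(suspect item 1 : suspect item 3) = 0.00072864 / 0.0076325 ≈ 0.0955.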